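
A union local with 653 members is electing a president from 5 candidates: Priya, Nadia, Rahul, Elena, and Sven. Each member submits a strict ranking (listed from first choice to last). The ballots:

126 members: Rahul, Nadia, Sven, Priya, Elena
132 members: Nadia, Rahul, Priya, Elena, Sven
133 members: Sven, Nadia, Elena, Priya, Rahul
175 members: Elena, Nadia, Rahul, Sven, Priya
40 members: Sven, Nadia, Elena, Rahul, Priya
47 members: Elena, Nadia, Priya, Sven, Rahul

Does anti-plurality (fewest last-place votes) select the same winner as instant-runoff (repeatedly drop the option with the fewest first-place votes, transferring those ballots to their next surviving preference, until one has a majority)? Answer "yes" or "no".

yes

Anti-plurality — last-place votes: Priya 215, Nadia 0, Rahul 180, Elena 126, Sven 132. Winner: Nadia.
Instant-runoff — R1 Priya 0, Nadia 132, Rahul 126, Elena 222, Sven 173 (Priya out); R2 Nadia 132, Rahul 126, Elena 222, Sven 173 (Rahul out); R3 Nadia 258, Elena 222, Sven 173 (Sven out); R4 Nadia 431, Elena 222 (Nadia winner). Winner: Nadia.
The two methods agree.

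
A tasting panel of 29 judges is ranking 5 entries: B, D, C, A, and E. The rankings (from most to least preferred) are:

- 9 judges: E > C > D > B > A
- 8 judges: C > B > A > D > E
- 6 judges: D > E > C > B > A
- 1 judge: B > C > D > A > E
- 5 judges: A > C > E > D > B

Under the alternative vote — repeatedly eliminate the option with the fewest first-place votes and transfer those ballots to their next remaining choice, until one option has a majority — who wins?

Round 1: B 1, D 6, C 8, A 5, E 9. Eliminate B.
Round 2: D 6, C 9, A 5, E 9. Eliminate A.
Round 3: D 6, C 14, E 9. Eliminate D.
Round 4: C 14, E 15. E has a majority.

E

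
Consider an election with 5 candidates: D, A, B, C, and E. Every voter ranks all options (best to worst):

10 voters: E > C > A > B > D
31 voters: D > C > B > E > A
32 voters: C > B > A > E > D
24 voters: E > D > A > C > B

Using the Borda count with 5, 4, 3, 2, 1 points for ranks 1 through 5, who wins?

D: 10·1 + 31·5 + 32·1 + 24·4 = 293
A: 10·3 + 31·1 + 32·3 + 24·3 = 229
B: 10·2 + 31·3 + 32·4 + 24·1 = 265
C: 10·4 + 31·4 + 32·5 + 24·2 = 372
E: 10·5 + 31·2 + 32·2 + 24·5 = 296
C has the highest Borda score (372).

C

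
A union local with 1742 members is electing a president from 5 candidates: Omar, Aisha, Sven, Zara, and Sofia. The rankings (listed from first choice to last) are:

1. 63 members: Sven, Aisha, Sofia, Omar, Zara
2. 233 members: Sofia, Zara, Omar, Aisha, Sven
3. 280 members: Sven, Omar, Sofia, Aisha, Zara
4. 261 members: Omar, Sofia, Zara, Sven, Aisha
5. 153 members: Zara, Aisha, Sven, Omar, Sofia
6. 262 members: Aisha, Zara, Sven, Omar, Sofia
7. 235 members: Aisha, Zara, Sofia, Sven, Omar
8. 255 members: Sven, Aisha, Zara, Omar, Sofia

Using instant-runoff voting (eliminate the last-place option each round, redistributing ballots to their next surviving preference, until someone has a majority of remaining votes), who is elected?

Aisha

Round 1: Omar 261, Aisha 497, Sven 598, Zara 153, Sofia 233. Eliminate Zara.
Round 2: Omar 261, Aisha 650, Sven 598, Sofia 233. Eliminate Sofia.
Round 3: Omar 494, Aisha 650, Sven 598. Eliminate Omar.
Round 4: Aisha 883, Sven 859. Aisha has a majority.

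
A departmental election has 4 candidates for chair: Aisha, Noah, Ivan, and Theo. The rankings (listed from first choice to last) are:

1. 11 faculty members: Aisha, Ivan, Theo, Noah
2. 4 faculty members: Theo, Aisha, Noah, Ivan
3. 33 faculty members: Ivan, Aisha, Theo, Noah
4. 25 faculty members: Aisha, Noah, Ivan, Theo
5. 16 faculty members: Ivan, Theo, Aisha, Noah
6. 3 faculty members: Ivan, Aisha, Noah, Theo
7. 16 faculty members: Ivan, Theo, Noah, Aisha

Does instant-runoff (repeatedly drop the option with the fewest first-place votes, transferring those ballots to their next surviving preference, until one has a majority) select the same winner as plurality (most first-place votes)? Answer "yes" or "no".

yes

Instant-runoff — R1 Aisha 36, Noah 0, Ivan 68, Theo 4 (Ivan winner). Winner: Ivan.
Plurality — first-place votes: Aisha 36, Noah 0, Ivan 68, Theo 4. Winner: Ivan.
The two methods agree.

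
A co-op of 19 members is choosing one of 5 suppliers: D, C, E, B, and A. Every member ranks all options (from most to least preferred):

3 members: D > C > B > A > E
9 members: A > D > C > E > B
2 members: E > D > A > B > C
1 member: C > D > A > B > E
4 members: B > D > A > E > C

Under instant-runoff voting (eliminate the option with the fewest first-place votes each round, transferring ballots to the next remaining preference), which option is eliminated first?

C

Round 1: D 3, C 1, E 2, B 4, A 9. Eliminate C.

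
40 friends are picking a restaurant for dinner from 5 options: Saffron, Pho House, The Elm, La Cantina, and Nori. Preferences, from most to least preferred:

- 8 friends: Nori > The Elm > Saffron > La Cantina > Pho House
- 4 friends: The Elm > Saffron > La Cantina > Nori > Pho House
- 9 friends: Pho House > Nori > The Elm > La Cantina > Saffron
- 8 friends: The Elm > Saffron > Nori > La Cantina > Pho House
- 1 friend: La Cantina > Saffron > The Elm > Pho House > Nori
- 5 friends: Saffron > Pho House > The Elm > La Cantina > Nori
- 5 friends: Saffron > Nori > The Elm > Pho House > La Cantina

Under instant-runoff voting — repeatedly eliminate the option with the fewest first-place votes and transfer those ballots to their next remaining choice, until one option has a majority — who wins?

Round 1: Saffron 10, Pho House 9, The Elm 12, La Cantina 1, Nori 8. Eliminate La Cantina.
Round 2: Saffron 11, Pho House 9, The Elm 12, Nori 8. Eliminate Nori.
Round 3: Saffron 11, Pho House 9, The Elm 20. Eliminate Pho House.
Round 4: Saffron 11, The Elm 29. The Elm has a majority.

The Elm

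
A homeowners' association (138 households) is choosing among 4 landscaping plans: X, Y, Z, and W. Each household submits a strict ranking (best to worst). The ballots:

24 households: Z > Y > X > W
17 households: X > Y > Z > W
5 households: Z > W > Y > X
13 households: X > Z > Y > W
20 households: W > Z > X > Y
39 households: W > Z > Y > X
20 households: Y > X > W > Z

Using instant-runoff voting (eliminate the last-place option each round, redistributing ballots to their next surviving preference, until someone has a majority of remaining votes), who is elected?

Round 1: X 30, Y 20, Z 29, W 59. Eliminate Y.
Round 2: X 50, Z 29, W 59. Eliminate Z.
Round 3: X 74, W 64. X has a majority.

X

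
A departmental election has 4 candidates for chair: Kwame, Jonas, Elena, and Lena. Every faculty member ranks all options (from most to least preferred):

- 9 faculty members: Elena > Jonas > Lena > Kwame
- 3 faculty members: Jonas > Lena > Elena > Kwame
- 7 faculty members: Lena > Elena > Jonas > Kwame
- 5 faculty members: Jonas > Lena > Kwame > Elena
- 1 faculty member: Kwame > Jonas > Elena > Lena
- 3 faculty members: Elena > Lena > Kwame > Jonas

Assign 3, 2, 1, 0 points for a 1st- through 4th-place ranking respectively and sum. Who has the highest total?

Elena

Kwame: 9·0 + 3·0 + 7·0 + 5·1 + 1·3 + 3·1 = 11
Jonas: 9·2 + 3·3 + 7·1 + 5·3 + 1·2 + 3·0 = 51
Elena: 9·3 + 3·1 + 7·2 + 5·0 + 1·1 + 3·3 = 54
Lena: 9·1 + 3·2 + 7·3 + 5·2 + 1·0 + 3·2 = 52
Elena has the highest Borda score (54).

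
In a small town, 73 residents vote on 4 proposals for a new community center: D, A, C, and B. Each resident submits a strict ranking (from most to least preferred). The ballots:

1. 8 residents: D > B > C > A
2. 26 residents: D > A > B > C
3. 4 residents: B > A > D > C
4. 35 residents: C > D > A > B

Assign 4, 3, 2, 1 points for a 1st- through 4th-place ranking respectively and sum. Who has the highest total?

D

D: 8·4 + 26·4 + 4·2 + 35·3 = 249
A: 8·1 + 26·3 + 4·3 + 35·2 = 168
C: 8·2 + 26·1 + 4·1 + 35·4 = 186
B: 8·3 + 26·2 + 4·4 + 35·1 = 127
D has the highest Borda score (249).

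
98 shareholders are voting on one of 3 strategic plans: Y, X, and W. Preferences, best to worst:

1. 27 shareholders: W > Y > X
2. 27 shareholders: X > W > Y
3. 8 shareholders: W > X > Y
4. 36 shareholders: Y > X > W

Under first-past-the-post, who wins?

Y

First-place votes: Y 36, X 27, W 35.
Y has the most first-place votes.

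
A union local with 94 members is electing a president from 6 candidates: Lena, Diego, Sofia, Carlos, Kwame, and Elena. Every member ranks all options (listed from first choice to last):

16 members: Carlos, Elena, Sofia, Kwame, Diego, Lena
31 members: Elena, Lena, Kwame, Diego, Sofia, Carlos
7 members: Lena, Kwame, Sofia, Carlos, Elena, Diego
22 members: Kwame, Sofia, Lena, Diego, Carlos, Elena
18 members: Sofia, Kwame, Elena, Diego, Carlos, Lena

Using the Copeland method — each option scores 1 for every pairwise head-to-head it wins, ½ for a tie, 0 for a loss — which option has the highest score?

Lena: beats Diego and Carlos; loses to Sofia, Kwame, and Elena → score 2.
Diego: beats Carlos; loses to Lena, Sofia, Kwame, and Elena → score 1.
Sofia: beats Lena, Diego, and Carlos; ties Elena; loses to Kwame → score 3.5.
Carlos: loses to Lena, Diego, Sofia, Kwame, and Elena → score 0.
Kwame: beats Lena, Diego, Sofia, and Carlos; ties Elena → score 4.5.
Elena: beats Lena, Diego, and Carlos; ties Sofia and Kwame → score 4.
Kwame has the best pairwise record.

Kwame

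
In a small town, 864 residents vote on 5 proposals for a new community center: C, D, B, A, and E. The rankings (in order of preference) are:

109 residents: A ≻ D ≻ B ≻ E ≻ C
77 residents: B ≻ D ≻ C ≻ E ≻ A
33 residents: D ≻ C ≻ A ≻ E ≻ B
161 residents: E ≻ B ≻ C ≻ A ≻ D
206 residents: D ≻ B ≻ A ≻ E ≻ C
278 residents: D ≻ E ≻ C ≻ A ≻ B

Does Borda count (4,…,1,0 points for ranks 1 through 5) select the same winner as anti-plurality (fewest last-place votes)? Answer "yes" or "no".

Borda — scores: C 1131, D 2626, B 1627, A 1353, E 1903. Winner: D.
Anti-plurality — last-place votes: C 315, D 161, B 311, A 77, E 0. Winner: E.
The two methods disagree.

no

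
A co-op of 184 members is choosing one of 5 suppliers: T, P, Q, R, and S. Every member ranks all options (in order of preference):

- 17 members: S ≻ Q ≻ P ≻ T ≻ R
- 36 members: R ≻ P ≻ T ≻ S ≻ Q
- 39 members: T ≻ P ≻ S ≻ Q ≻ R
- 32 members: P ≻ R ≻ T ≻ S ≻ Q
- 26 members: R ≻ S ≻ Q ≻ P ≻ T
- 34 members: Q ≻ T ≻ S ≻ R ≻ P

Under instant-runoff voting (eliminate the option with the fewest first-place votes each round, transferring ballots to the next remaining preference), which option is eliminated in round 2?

Round 1: T 39, P 32, Q 34, R 62, S 17. Eliminate S.
Round 2: T 39, P 32, Q 51, R 62. Eliminate P.

P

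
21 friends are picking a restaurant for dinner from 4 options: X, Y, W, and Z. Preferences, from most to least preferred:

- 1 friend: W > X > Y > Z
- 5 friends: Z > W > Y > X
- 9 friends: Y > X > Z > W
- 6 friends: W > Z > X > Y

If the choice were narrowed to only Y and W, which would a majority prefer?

Voters preferring Y to W: 9; preferring W to Y: 12.
W wins the head-to-head.

W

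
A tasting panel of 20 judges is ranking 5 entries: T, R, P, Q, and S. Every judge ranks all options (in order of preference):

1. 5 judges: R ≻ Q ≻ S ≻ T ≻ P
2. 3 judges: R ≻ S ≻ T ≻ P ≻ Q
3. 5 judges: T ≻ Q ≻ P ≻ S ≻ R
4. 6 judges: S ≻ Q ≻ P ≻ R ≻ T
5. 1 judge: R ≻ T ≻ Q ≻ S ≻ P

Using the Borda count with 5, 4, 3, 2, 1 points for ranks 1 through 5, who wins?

T: 5·2 + 3·3 + 5·5 + 6·1 + 1·4 = 54
R: 5·5 + 3·5 + 5·1 + 6·2 + 1·5 = 62
P: 5·1 + 3·2 + 5·3 + 6·3 + 1·1 = 45
Q: 5·4 + 3·1 + 5·4 + 6·4 + 1·3 = 70
S: 5·3 + 3·4 + 5·2 + 6·5 + 1·2 = 69
Q has the highest Borda score (70).

Q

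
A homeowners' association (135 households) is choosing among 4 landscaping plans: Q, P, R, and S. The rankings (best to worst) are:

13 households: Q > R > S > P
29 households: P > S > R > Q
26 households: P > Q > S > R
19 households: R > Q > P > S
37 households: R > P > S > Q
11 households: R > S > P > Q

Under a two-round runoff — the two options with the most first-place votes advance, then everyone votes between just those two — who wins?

Round 1 first-place votes: Q 13, P 55, R 67, S 0.
R and P advance.
Runoff: R is preferred to P by 80 voters; P by 55.
R wins the runoff.

R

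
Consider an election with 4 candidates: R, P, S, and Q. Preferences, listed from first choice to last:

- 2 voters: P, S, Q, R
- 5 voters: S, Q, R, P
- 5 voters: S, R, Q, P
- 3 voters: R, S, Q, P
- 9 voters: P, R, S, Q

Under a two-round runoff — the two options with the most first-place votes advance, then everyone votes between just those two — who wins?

Round 1 first-place votes: R 3, P 11, S 10, Q 0.
P and S advance.
Runoff: P is preferred to S by 11 voters; S by 13.
S wins the runoff.

S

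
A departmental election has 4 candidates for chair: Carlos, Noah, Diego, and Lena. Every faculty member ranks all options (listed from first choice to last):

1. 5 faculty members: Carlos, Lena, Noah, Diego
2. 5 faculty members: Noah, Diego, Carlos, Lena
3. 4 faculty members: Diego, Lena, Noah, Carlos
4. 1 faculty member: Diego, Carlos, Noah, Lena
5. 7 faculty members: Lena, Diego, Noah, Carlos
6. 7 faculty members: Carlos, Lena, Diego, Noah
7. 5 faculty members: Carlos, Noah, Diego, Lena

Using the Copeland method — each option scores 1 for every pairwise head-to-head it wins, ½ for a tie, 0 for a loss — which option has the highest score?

Carlos

Carlos: beats Noah and Lena; ties Diego → score 2.5.
Noah: loses to Carlos, Diego, and Lena → score 0.
Diego: beats Noah; ties Carlos; loses to Lena → score 1.5.
Lena: beats Noah and Diego; loses to Carlos → score 2.
Carlos has the best pairwise record.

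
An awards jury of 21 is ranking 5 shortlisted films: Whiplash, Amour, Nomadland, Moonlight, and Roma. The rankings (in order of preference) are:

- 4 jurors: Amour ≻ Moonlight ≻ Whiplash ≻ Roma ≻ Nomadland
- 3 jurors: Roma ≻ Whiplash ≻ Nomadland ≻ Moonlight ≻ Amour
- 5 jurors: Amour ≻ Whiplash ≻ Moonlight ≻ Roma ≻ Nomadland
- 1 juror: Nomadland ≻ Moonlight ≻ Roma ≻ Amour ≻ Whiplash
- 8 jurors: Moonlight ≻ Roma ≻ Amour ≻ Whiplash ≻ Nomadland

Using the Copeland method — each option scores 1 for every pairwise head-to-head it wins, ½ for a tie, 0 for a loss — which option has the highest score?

Moonlight

Whiplash: beats Nomadland; loses to Amour, Moonlight, and Roma → score 1.
Amour: beats Whiplash and Nomadland; loses to Moonlight and Roma → score 2.
Nomadland: loses to Whiplash, Amour, Moonlight, and Roma → score 0.
Moonlight: beats Whiplash, Amour, Nomadland, and Roma → score 4.
Roma: beats Whiplash, Amour, and Nomadland; loses to Moonlight → score 3.
Moonlight has the best pairwise record.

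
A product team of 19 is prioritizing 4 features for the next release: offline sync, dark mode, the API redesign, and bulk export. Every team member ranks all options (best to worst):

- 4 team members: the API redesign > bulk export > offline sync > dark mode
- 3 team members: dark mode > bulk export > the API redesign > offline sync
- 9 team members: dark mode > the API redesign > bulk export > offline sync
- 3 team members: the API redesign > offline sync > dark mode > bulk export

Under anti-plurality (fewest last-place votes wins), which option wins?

Last-place votes: offline sync 12, dark mode 4, the API redesign 0, bulk export 3.
the API redesign is ranked last by the fewest voters, so the API redesign wins.

the API redesign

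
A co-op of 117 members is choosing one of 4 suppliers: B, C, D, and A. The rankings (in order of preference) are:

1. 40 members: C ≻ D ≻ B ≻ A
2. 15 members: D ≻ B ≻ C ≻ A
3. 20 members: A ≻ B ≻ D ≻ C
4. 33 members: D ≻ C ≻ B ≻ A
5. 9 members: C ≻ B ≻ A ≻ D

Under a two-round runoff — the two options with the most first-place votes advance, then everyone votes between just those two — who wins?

Round 1 first-place votes: B 0, C 49, D 48, A 20.
C and D advance.
Runoff: C is preferred to D by 49 voters; D by 68.
D wins the runoff.

D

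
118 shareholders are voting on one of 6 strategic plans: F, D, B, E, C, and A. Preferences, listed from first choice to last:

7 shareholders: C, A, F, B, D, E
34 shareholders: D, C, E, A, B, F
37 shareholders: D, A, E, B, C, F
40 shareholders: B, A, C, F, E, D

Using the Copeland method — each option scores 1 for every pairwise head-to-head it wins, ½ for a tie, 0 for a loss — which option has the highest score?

F: loses to D, B, E, C, and A → score 0.
D: beats F, B, E, C, and A → score 5.
B: beats F and C; loses to D, E, and A → score 2.
E: beats F and B; loses to D, C, and A → score 2.
C: beats F and E; loses to D, B, and A → score 2.
A: beats F, B, E, and C; loses to D → score 4.
D has the best pairwise record.

D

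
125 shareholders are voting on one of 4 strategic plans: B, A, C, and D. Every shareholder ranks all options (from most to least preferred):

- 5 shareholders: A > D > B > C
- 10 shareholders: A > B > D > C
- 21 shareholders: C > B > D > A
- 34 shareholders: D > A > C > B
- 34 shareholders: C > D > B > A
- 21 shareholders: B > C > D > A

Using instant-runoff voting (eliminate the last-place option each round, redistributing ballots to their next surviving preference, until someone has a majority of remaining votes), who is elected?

C

Round 1: B 21, A 15, C 55, D 34. Eliminate A.
Round 2: B 31, C 55, D 39. Eliminate B.
Round 3: C 76, D 49. C has a majority.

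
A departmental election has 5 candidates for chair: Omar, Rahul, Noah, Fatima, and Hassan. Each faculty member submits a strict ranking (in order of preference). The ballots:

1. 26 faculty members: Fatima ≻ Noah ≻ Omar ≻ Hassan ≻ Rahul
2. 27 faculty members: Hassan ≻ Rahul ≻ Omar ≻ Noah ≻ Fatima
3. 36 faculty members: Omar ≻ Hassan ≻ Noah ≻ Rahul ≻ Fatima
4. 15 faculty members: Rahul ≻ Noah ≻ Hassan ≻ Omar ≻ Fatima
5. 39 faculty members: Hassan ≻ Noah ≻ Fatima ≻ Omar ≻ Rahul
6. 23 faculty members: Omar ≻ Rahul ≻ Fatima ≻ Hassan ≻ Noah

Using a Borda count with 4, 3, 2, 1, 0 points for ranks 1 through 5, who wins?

Omar: 26·2 + 27·2 + 36·4 + 15·1 + 39·1 + 23·4 = 396
Rahul: 26·0 + 27·3 + 36·1 + 15·4 + 39·0 + 23·3 = 246
Noah: 26·3 + 27·1 + 36·2 + 15·3 + 39·3 + 23·0 = 339
Fatima: 26·4 + 27·0 + 36·0 + 15·0 + 39·2 + 23·2 = 228
Hassan: 26·1 + 27·4 + 36·3 + 15·2 + 39·4 + 23·1 = 451
Hassan has the highest Borda score (451).

Hassan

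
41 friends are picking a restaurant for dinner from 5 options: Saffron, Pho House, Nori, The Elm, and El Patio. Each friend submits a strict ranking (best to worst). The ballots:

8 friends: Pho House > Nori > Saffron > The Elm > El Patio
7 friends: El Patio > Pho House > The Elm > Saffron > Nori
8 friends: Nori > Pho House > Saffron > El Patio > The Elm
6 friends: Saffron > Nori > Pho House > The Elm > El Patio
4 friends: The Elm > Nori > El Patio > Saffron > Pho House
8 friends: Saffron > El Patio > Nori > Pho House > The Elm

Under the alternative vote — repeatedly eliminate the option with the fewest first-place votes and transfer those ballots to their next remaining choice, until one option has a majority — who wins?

Round 1: Saffron 14, Pho House 8, Nori 8, The Elm 4, El Patio 7. Eliminate The Elm.
Round 2: Saffron 14, Pho House 8, Nori 12, El Patio 7. Eliminate El Patio.
Round 3: Saffron 14, Pho House 15, Nori 12. Eliminate Nori.
Round 4: Saffron 18, Pho House 23. Pho House has a majority.

Pho House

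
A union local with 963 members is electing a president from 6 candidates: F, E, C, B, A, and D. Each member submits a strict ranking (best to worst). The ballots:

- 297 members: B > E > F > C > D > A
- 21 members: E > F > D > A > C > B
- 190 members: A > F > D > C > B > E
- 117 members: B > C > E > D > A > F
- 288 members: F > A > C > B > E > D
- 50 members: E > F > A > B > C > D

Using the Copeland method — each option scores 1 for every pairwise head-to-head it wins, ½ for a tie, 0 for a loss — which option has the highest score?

F: beats C, B, A, and D; loses to E → score 4.
E: beats F, A, and D; loses to C and B → score 3.
C: beats E, B, and D; loses to F and A → score 3.
B: beats E and D; loses to F, C, and A → score 2.
A: beats C, B, and D; loses to F and E → score 3.
D: loses to F, E, C, B, and A → score 0.
F has the best pairwise record.

F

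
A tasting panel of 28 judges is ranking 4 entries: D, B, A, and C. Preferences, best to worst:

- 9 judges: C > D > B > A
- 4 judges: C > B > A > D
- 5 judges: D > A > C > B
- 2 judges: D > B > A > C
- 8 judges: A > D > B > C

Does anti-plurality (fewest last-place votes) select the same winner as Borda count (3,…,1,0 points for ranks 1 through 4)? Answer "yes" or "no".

yes

Anti-plurality — last-place votes: D 4, B 5, A 9, C 10. Winner: D.
Borda — scores: D 55, B 29, A 40, C 44. Winner: D.
The two methods agree.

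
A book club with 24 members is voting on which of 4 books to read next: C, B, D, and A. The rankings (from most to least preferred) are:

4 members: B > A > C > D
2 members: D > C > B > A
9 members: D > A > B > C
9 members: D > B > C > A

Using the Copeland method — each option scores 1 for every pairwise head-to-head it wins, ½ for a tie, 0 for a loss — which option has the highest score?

D

C: loses to B, D, and A → score 0.
B: beats C and A; loses to D → score 2.
D: beats C, B, and A → score 3.
A: beats C; loses to B and D → score 1.
D has the best pairwise record.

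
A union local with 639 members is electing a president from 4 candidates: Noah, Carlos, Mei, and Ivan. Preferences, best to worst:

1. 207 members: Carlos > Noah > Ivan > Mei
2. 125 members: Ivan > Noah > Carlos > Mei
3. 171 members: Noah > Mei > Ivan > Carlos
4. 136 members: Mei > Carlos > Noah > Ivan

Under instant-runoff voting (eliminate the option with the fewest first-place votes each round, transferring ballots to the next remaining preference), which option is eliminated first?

Ivan

Round 1: Noah 171, Carlos 207, Mei 136, Ivan 125. Eliminate Ivan.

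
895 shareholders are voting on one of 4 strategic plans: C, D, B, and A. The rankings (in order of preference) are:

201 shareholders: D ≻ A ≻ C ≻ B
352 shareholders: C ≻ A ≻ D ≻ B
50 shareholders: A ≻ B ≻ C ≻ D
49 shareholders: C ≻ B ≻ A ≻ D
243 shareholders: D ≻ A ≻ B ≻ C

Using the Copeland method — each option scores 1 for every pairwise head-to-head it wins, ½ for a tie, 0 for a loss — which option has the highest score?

C: beats D and B; loses to A → score 2.
D: beats B; loses to C and A → score 1.
B: loses to C, D, and A → score 0.
A: beats C, D, and B → score 3.
A has the best pairwise record.

A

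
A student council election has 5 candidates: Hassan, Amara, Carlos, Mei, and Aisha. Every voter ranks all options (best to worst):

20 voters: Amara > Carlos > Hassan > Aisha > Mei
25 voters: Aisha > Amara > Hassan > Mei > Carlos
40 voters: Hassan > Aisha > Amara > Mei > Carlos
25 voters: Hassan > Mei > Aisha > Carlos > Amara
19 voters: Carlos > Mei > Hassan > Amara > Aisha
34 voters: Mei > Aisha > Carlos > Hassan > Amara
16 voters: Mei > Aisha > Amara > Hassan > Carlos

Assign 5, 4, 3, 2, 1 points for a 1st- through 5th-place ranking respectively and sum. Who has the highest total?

Aisha

Hassan: 20·3 + 25·3 + 40·5 + 25·5 + 19·3 + 34·2 + 16·2 = 617
Amara: 20·5 + 25·4 + 40·3 + 25·1 + 19·2 + 34·1 + 16·3 = 465
Carlos: 20·4 + 25·1 + 40·1 + 25·2 + 19·5 + 34·3 + 16·1 = 408
Mei: 20·1 + 25·2 + 40·2 + 25·4 + 19·4 + 34·5 + 16·5 = 576
Aisha: 20·2 + 25·5 + 40·4 + 25·3 + 19·1 + 34·4 + 16·4 = 619
Aisha has the highest Borda score (619).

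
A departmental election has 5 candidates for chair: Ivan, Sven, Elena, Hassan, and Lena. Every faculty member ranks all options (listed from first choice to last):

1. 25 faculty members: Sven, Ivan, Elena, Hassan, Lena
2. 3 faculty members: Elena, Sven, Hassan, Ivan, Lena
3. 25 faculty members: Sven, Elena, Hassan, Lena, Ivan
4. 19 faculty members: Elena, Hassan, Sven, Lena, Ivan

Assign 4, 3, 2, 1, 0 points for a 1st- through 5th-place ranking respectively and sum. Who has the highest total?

Sven

Ivan: 25·3 + 3·1 + 25·0 + 19·0 = 78
Sven: 25·4 + 3·3 + 25·4 + 19·2 = 247
Elena: 25·2 + 3·4 + 25·3 + 19·4 = 213
Hassan: 25·1 + 3·2 + 25·2 + 19·3 = 138
Lena: 25·0 + 3·0 + 25·1 + 19·1 = 44
Sven has the highest Borda score (247).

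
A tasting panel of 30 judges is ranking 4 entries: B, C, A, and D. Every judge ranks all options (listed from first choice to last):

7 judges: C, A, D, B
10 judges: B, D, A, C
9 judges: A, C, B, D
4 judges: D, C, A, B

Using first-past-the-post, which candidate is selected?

First-place votes: B 10, C 7, A 9, D 4.
B has the most first-place votes.

B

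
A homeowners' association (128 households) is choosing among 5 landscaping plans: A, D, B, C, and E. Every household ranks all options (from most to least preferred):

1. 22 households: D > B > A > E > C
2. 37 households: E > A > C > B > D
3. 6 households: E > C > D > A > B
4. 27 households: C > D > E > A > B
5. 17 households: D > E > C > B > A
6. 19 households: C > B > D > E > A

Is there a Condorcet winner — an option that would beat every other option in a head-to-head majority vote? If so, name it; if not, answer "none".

none

Checking pairwise contests:
D beats A 91–37.
C beats D 89–39.
A beats B 70–58.
E beats C 82–46.
D beats E 85–43.
Every option loses at least one head-to-head, so there is no Condorcet winner.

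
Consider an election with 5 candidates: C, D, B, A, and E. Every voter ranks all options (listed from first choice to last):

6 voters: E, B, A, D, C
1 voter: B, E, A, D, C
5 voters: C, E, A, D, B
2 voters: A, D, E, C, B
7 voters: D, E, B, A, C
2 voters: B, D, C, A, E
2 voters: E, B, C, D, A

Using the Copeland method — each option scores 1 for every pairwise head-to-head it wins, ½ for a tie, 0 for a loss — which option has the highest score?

C: loses to D, B, A, and E → score 0.
D: beats C and B; loses to A and E → score 2.
B: beats C and A; loses to D and E → score 2.
A: beats C and D; loses to B and E → score 2.
E: beats C, D, B, and A → score 4.
E has the best pairwise record.

E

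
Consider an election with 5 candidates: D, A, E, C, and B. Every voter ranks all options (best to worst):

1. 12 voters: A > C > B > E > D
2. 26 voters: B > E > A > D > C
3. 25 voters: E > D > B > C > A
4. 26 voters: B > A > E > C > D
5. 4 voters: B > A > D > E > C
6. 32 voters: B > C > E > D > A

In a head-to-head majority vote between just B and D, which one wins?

B

Voters preferring B to D: 100; preferring D to B: 25.
B wins the head-to-head.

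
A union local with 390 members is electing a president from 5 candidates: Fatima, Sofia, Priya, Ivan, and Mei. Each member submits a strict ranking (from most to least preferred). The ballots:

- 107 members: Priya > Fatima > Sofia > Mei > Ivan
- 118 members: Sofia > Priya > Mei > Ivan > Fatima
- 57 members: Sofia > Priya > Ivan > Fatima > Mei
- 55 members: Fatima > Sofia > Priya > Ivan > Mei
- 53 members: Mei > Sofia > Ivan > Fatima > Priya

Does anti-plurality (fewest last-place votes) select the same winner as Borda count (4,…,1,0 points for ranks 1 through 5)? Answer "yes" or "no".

Anti-plurality — last-place votes: Fatima 118, Sofia 0, Priya 53, Ivan 107, Mei 112. Winner: Sofia.
Borda — scores: Fatima 651, Sofia 1238, Priya 1063, Ivan 393, Mei 555. Winner: Sofia.
The two methods agree.

yes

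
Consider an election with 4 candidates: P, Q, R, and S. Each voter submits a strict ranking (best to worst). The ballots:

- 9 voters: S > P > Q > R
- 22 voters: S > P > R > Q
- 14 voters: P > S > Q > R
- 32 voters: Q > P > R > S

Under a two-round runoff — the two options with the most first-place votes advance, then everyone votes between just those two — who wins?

Round 1 first-place votes: P 14, Q 32, R 0, S 31.
Q and S advance.
Runoff: Q is preferred to S by 32 voters; S by 45.
S wins the runoff.

S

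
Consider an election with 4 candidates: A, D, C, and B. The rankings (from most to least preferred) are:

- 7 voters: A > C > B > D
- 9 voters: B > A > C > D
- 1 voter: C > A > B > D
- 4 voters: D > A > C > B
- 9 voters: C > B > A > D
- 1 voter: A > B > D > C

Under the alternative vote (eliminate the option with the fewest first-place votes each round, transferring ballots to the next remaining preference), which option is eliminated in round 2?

B

Round 1: A 8, D 4, C 10, B 9. Eliminate D.
Round 2: A 12, C 10, B 9. Eliminate B.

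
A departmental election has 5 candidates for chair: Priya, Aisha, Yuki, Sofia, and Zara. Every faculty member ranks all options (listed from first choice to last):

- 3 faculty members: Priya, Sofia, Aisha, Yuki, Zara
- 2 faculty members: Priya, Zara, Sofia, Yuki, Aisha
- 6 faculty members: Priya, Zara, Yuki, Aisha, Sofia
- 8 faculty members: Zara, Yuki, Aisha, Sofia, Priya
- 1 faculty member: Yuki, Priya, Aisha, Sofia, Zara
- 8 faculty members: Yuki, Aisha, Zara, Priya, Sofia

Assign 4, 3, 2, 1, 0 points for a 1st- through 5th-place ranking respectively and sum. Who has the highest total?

Yuki

Priya: 3·4 + 2·4 + 6·4 + 8·0 + 1·3 + 8·1 = 55
Aisha: 3·2 + 2·0 + 6·1 + 8·2 + 1·2 + 8·3 = 54
Yuki: 3·1 + 2·1 + 6·2 + 8·3 + 1·4 + 8·4 = 77
Sofia: 3·3 + 2·2 + 6·0 + 8·1 + 1·1 + 8·0 = 22
Zara: 3·0 + 2·3 + 6·3 + 8·4 + 1·0 + 8·2 = 72
Yuki has the highest Borda score (77).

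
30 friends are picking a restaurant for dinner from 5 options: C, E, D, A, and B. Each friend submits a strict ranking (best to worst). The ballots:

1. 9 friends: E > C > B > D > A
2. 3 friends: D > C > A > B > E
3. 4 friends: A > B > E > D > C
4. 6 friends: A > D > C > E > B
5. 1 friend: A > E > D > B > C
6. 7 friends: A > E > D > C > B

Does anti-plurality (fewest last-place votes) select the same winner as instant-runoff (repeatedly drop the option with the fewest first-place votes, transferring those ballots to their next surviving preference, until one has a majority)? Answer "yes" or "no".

no

Anti-plurality — last-place votes: C 5, E 3, D 0, A 9, B 13. Winner: D.
Instant-runoff — R1 C 0, E 9, D 3, A 18, B 0 (A winner). Winner: A.
The two methods disagree.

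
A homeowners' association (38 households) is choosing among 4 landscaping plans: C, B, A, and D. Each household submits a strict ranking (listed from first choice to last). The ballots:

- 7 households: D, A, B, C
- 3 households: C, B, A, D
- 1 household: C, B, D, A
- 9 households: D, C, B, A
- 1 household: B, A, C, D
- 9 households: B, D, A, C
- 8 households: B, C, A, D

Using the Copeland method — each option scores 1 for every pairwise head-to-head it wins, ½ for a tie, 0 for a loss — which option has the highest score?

B

C: beats A; loses to B and D → score 1.
B: beats C, A, and D → score 3.
A: loses to C, B, and D → score 0.
D: beats C and A; loses to B → score 2.
B has the best pairwise record.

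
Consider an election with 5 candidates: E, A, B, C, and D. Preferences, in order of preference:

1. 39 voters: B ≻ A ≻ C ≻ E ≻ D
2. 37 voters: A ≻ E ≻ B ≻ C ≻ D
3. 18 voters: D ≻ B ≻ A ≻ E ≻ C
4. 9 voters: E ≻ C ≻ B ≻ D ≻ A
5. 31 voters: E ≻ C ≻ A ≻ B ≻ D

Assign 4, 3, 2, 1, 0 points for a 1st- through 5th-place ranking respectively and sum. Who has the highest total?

A

E: 39·1 + 37·3 + 18·1 + 9·4 + 31·4 = 328
A: 39·3 + 37·4 + 18·2 + 9·0 + 31·2 = 363
B: 39·4 + 37·2 + 18·3 + 9·2 + 31·1 = 333
C: 39·2 + 37·1 + 18·0 + 9·3 + 31·3 = 235
D: 39·0 + 37·0 + 18·4 + 9·1 + 31·0 = 81
A has the highest Borda score (363).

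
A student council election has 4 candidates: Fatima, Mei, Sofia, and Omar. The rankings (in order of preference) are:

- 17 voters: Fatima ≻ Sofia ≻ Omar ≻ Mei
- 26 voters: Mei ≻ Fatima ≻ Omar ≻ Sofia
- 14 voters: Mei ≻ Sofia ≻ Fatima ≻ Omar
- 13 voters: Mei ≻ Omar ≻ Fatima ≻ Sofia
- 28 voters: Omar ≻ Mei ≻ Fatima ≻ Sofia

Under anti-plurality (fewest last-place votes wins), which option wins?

Last-place votes: Fatima 0, Mei 17, Sofia 67, Omar 14.
Fatima is ranked last by the fewest voters, so Fatima wins.

Fatima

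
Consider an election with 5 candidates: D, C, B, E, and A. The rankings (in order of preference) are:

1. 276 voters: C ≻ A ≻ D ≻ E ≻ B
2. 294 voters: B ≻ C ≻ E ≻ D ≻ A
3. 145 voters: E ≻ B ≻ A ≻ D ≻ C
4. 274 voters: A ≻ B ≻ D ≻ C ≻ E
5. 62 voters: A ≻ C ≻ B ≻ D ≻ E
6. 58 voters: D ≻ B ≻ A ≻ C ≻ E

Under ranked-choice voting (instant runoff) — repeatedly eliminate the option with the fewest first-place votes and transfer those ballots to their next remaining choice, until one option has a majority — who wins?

A

Round 1: D 58, C 276, B 294, E 145, A 336. Eliminate D.
Round 2: C 276, B 352, E 145, A 336. Eliminate E.
Round 3: C 276, B 497, A 336. Eliminate C.
Round 4: B 497, A 612. A has a majority.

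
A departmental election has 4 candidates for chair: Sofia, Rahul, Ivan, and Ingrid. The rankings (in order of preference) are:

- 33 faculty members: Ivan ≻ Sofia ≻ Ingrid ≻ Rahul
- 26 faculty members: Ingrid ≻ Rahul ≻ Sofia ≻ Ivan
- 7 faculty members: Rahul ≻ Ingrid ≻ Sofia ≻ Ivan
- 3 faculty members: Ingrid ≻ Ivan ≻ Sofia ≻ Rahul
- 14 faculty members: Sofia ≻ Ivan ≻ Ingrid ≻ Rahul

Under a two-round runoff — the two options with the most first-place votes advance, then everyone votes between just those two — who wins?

Round 1 first-place votes: Sofia 14, Rahul 7, Ivan 33, Ingrid 29.
Ivan and Ingrid advance.
Runoff: Ivan is preferred to Ingrid by 47 voters; Ingrid by 36.
Ivan wins the runoff.

Ivan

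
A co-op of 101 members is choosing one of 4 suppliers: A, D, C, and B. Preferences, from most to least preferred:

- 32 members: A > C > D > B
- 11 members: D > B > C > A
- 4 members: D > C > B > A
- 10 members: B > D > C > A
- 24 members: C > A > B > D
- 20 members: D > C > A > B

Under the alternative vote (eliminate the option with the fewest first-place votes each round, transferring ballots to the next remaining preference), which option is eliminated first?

Round 1: A 32, D 35, C 24, B 10. Eliminate B.

B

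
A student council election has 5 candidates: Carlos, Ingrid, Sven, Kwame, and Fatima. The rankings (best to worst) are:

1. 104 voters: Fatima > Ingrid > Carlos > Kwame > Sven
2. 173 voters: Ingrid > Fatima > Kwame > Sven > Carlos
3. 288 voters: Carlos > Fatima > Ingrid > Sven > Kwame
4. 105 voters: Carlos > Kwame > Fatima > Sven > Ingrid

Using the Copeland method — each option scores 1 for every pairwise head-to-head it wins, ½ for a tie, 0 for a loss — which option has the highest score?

Carlos: beats Ingrid, Sven, Kwame, and Fatima → score 4.
Ingrid: beats Sven and Kwame; loses to Carlos and Fatima → score 2.
Sven: loses to Carlos, Ingrid, Kwame, and Fatima → score 0.
Kwame: beats Sven; loses to Carlos, Ingrid, and Fatima → score 1.
Fatima: beats Ingrid, Sven, and Kwame; loses to Carlos → score 3.
Carlos has the best pairwise record.

Carlos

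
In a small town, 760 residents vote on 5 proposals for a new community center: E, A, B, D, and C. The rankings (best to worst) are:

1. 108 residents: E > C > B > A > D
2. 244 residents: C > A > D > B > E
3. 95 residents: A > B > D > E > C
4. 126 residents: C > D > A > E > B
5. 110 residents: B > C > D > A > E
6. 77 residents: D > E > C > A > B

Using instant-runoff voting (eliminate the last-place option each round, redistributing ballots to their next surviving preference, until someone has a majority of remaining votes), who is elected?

C

Round 1: E 108, A 95, B 110, D 77, C 370. Eliminate D.
Round 2: E 185, A 95, B 110, C 370. Eliminate A.
Round 3: E 185, B 205, C 370. Eliminate E.
Round 4: B 205, C 555. C has a majority.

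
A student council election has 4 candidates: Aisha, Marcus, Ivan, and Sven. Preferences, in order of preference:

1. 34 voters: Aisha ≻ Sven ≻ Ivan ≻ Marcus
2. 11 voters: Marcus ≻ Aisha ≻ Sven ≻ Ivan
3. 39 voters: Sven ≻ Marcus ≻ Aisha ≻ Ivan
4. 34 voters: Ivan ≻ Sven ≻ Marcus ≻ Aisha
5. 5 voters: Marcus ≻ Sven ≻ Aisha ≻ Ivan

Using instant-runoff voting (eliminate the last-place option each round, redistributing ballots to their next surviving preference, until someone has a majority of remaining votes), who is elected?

Round 1: Aisha 34, Marcus 16, Ivan 34, Sven 39. Eliminate Marcus.
Round 2: Aisha 45, Ivan 34, Sven 44. Eliminate Ivan.
Round 3: Aisha 45, Sven 78. Sven has a majority.

Sven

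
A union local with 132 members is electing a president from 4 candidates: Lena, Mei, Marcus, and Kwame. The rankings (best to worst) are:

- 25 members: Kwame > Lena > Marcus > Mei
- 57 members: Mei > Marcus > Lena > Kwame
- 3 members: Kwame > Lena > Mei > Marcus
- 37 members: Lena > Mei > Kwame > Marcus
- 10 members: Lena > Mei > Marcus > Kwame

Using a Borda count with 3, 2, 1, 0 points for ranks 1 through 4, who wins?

Mei

Lena: 25·2 + 57·1 + 3·2 + 37·3 + 10·3 = 254
Mei: 25·0 + 57·3 + 3·1 + 37·2 + 10·2 = 268
Marcus: 25·1 + 57·2 + 3·0 + 37·0 + 10·1 = 149
Kwame: 25·3 + 57·0 + 3·3 + 37·1 + 10·0 = 121
Mei has the highest Borda score (268).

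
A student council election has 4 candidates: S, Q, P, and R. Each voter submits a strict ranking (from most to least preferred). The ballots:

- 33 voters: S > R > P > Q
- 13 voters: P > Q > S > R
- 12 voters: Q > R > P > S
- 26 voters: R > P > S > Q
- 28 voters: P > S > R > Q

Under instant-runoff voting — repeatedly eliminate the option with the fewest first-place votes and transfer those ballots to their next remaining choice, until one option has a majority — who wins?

Round 1: S 33, Q 12, P 41, R 26. Eliminate Q.
Round 2: S 33, P 41, R 38. Eliminate S.
Round 3: P 41, R 71. R has a majority.

R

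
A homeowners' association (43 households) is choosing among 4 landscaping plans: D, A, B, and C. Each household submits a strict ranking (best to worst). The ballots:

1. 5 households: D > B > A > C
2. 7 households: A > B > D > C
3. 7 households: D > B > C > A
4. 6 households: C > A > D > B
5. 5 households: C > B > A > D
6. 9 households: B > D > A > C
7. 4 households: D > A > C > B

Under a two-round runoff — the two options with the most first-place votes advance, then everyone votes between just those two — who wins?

Round 1 first-place votes: D 16, A 7, B 9, C 11.
D and C advance.
Runoff: D is preferred to C by 32 voters; C by 11.
D wins the runoff.

D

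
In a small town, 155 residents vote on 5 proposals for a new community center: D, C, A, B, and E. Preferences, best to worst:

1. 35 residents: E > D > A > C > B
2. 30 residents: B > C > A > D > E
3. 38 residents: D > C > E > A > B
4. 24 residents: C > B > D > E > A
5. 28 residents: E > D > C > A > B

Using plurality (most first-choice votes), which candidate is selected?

E

First-place votes: D 38, C 24, A 0, B 30, E 63.
E has the most first-place votes.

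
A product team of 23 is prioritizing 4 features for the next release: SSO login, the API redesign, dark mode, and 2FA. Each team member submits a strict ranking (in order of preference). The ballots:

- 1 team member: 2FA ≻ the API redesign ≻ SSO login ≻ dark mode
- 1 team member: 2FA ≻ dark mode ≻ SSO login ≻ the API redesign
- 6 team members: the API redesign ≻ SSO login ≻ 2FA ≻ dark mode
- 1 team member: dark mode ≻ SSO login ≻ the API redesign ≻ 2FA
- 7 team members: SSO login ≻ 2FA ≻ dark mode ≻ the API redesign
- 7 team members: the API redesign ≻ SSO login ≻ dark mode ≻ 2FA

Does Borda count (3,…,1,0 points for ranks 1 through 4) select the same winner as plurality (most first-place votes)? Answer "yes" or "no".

Borda — scores: SSO login 51, the API redesign 42, dark mode 19, 2FA 26. Winner: SSO login.
Plurality — first-place votes: SSO login 7, the API redesign 13, dark mode 1, 2FA 2. Winner: the API redesign.
The two methods disagree.

no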